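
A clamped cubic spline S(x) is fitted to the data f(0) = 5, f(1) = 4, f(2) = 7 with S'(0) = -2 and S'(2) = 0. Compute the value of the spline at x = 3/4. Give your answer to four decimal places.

Write m_i for S''(x_i). With h_i = 1, 1 and divided differences Δ_i = -1, 3, the continuity of S' gives the tridiagonal system
  1·m_0 + 4·m_1 + 1·m_2 = 6(Δ_1 - Δ_0) = 24
Clamped end conditions give two more equations: 2h_0·m_0 + h_0·m_1 = 6(Δ_0 - S'(0)) = 6 and h_1·m_1 + 2h_1·m_2 = 6(S'(2) - Δ_1) = -18.
Forward elimination and back-substitution give m_0 = -2, m_1 = 10, m_2 = -14.
On [0, 1], S(x) = 5 - 2·x - 1·x² + 2·x³.
With x = 3/4: S(3/4) = 121/32.

3.7813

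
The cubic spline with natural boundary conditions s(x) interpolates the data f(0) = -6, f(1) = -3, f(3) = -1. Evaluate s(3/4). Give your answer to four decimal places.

Write m_i for s''(x_i). With h_i = 1, 2 and divided differences Δ_i = 3, 1, the continuity of s' gives the tridiagonal system
  1·m_0 + 6·m_1 + 2·m_2 = 6(Δ_1 - Δ_0) = -12
Natural end conditions: m_0 = m_2 = 0.
Solving: m_0 = 0, m_1 = -2, m_2 = 0.
On [0, 1], s(x) = -6 + 10/3·x + 0·x² - 1/3·x³.
With x = 3/4: s(3/4) = -233/64.

-3.6406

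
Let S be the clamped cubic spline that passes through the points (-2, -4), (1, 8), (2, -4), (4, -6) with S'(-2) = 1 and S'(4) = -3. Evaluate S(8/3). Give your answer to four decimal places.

-6.7690

With M_i denoting the second derivative at x_i, h_i = 3, 1, 2, and Δ_i = (y_(i+1) − y_i)/h_i = 4, -12, -1:
  3·M_0 + 8·M_1 + 1·M_2 = 6(Δ_1 - Δ_0) = -96
  1·M_1 + 6·M_2 + 2·M_3 = 6(Δ_2 - Δ_1) = 66
Clamped end conditions give two more equations: 2h_0·M_0 + h_0·M_1 = 6(Δ_0 - S'(-2)) = 18 and h_2·M_2 + 2h_2·M_3 = 6(S'(4) - Δ_2) = -12.
Solving the tridiagonal system: M_0 = 262/21, M_1 = -398/21, M_2 = 382/21, M_3 = -254/21.
On [2, 4], S(x) = -4 - 191/21·(x - 2) + 191/21·(x - 2)² - 53/21·(x - 2)³.
With (x - 2) = 2/3: S(8/3) = -3838/567.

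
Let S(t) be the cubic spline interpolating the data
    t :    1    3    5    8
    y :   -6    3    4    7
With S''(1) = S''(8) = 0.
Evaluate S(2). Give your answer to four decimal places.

-0.6908

Write σ_i for S''(x_i). With h_i = 2, 2, 3 and divided differences Δ_i = 9/2, 1/2, 1, the continuity of S' gives the tridiagonal system
  2·σ_0 + 8·σ_1 + 2·σ_2 = 6(Δ_1 - Δ_0) = -24
  2·σ_1 + 10·σ_2 + 3·σ_3 = 6(Δ_2 - Δ_1) = 3
Natural end conditions: σ_0 = σ_3 = 0.
Solving the tridiagonal system: σ_0 = 0, σ_1 = -123/38, σ_2 = 18/19, σ_3 = 0.
On [1, 3], S(t) = -6 + 106/19·(t - 1) + 0·(t - 1)² - 41/152·(t - 1)³.
With (t - 1) = 1: S(2) = -105/152.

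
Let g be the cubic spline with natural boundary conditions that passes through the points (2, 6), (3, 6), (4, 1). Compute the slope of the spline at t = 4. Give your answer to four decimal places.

-6.2500

Put m_i = g'' at the i-th knot. Here h = (1, 1) and Δ = (0, -5), so the interior equations h_(i-1)·m_(i-1) + 2(h_(i-1)+h_i)·m_i + h_i·m_(i+1) = 6(Δ_i − Δ_(i-1)) read
  1·m_0 + 4·m_1 + 1·m_2 = 6(Δ_1 - Δ_0) = -30
Natural end conditions: m_0 = m_2 = 0.
Hence m_0 = 0, m_1 = -15/2, m_2 = 0.
On [3, 4], g'(t) = b_1 + 2c_1·(t - 3) + 3d_1·(t - 3)² with b_1 = Δ_1 - h_1(2m_1 + m_2)/6 = -5/2, c_1 = m_1/2 = -15/4, d_1 = (m_2 - m_1)/(6h_1) = 5/4. So g'(4) = -25/4.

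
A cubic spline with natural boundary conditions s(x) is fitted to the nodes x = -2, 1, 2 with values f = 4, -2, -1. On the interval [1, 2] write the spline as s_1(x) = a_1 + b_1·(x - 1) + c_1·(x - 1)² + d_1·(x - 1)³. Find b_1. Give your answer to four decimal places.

Let M_i = s''(x_i). Step sizes h_i = 3, 1; slopes of the chords Δ_i = (y_(i+1) - y_i)/h_i = -2, 1.
  3·M_0 + 8·M_1 + 1·M_2 = 6(Δ_1 - Δ_0) = 18
Natural end conditions: M_0 = M_2 = 0.
Solving: M_0 = 0, M_1 = 9/4, M_2 = 0.
On [1, 2], with s_1(x) = a_1 + b_1·(x - 1) + c_1·(x - 1)² + d_1·(x - 1)³: c_1 = M_1/2 = 9/8, d_1 = (M_2 - M_1)/(6h_1) = -3/8, b_1 = Δ_1 - h_1(2M_1 + M_2)/6 = 1/4.

0.2500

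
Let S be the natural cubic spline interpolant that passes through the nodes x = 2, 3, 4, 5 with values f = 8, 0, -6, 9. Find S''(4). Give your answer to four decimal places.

With σ_i denoting the second derivative at x_i, h_i = 1, 1, 1, and Δ_i = (y_(i+1) − y_i)/h_i = -8, -6, 15:
  1·σ_0 + 4·σ_1 + 1·σ_2 = 6(Δ_1 - Δ_0) = 12
  1·σ_1 + 4·σ_2 + 1·σ_3 = 6(Δ_2 - Δ_1) = 126
Natural end conditions: σ_0 = σ_3 = 0.
Solving: σ_0 = 0, σ_1 = -26/5, σ_2 = 164/5, σ_3 = 0.

32.8000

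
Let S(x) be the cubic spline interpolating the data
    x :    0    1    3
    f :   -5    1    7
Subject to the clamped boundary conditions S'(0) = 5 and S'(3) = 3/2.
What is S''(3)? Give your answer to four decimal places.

-0.4167

Put σ_i = S'' at the i-th knot. Here h = (1, 2) and Δ = (6, 3), so the interior equations h_(i-1)·σ_(i-1) + 2(h_(i-1)+h_i)·σ_i + h_i·σ_(i+1) = 6(Δ_i − Δ_(i-1)) read
  1·σ_0 + 6·σ_1 + 2·σ_2 = 6(Δ_1 - Δ_0) = -18
Clamped end conditions give two more equations: 2h_0·σ_0 + h_0·σ_1 = 6(Δ_0 - S'(0)) = 6 and h_1·σ_1 + 2h_1·σ_2 = 6(S'(3) - Δ_1) = -9.
Forward elimination and back-substitution give σ_0 = 29/6, σ_1 = -11/3, σ_2 = -5/12.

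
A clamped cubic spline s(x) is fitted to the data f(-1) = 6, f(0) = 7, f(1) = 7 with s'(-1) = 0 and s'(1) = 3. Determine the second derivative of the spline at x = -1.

Write m_i for s''(x_i). With h_i = 1, 1 and divided differences Δ_i = 1, 0, the continuity of s' gives the tridiagonal system
  1·m_0 + 4·m_1 + 1·m_2 = 6(Δ_1 - Δ_0) = -6
Clamped end conditions give two more equations: 2h_0·m_0 + h_0·m_1 = 6(Δ_0 - s'(-1)) = 6 and h_1·m_1 + 2h_1·m_2 = 6(s'(1) - Δ_1) = 18.
Solving: m_0 = 6, m_1 = -6, m_2 = 12.

6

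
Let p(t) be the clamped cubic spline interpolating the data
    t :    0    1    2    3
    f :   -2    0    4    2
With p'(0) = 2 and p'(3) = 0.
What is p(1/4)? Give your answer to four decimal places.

Let σ_i = p''(x_i). Step sizes h_i = 1, 1, 1; slopes of the chords Δ_i = (y_(i+1) - y_i)/h_i = 2, 4, -2.
  1·σ_0 + 4·σ_1 + 1·σ_2 = 6(Δ_1 - Δ_0) = 12
  1·σ_1 + 4·σ_2 + 1·σ_3 = 6(Δ_2 - Δ_1) = -36
Clamped end conditions give two more equations: 2h_0·σ_0 + h_0·σ_1 = 6(Δ_0 - p'(0)) = 0 and h_2·σ_2 + 2h_2·σ_3 = 6(p'(3) - Δ_2) = 12.
Hence σ_0 = -56/15, σ_1 = 112/15, σ_2 = -212/15, σ_3 = 196/15.
On [0, 1], p(t) = -2 + 2·t - 28/15·t² + 28/15·t³.
With t = 1/4: p(1/4) = -127/80.

-1.5875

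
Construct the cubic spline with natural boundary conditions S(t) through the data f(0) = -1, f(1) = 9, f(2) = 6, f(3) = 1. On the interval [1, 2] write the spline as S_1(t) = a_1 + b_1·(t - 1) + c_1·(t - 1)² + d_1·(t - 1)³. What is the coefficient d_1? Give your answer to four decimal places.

Put M_i = S'' at the i-th knot. Here h = (1, 1, 1) and Δ = (10, -3, -5), so the interior equations h_(i-1)·M_(i-1) + 2(h_(i-1)+h_i)·M_i + h_i·M_(i+1) = 6(Δ_i − Δ_(i-1)) read
  1·M_0 + 4·M_1 + 1·M_2 = 6(Δ_1 - Δ_0) = -78
  1·M_1 + 4·M_2 + 1·M_3 = 6(Δ_2 - Δ_1) = -12
Natural end conditions: M_0 = M_3 = 0.
Solving: M_0 = 0, M_1 = -20, M_2 = 2, M_3 = 0.
On [1, 2], with S_1(t) = a_1 + b_1·(t - 1) + c_1·(t - 1)² + d_1·(t - 1)³: c_1 = M_1/2 = -10, d_1 = (M_2 - M_1)/(6h_1) = 11/3, b_1 = Δ_1 - h_1(2M_1 + M_2)/6 = 10/3.

3.6667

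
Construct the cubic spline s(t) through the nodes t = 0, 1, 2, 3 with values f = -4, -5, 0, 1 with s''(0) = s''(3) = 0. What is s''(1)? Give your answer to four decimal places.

11.2000

Write M_i for s''(x_i). With h_i = 1, 1, 1 and divided differences Δ_i = -1, 5, 1, the continuity of s' gives the tridiagonal system
  1·M_0 + 4·M_1 + 1·M_2 = 6(Δ_1 - Δ_0) = 36
  1·M_1 + 4·M_2 + 1·M_3 = 6(Δ_2 - Δ_1) = -24
Natural end conditions: M_0 = M_3 = 0.
Solving the tridiagonal system: M_0 = 0, M_1 = 56/5, M_2 = -44/5, M_3 = 0.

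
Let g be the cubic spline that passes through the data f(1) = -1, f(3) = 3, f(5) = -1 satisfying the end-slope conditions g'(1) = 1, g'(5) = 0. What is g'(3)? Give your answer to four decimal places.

Write m_i for g''(x_i). With h_i = 2, 2 and divided differences Δ_i = 2, -2, the continuity of g' gives the tridiagonal system
  2·m_0 + 8·m_1 + 2·m_2 = 6(Δ_1 - Δ_0) = -24
Clamped end conditions give two more equations: 2h_0·m_0 + h_0·m_1 = 6(Δ_0 - g'(1)) = 6 and h_1·m_1 + 2h_1·m_2 = 6(g'(5) - Δ_1) = 12.
Solving the tridiagonal system: m_0 = 17/4, m_1 = -11/2, m_2 = 23/4.
On [3, 5], g'(x) = b_1 + 2c_1·(x - 3) + 3d_1·(x - 3)² with b_1 = Δ_1 - h_1(2m_1 + m_2)/6 = -1/4, c_1 = m_1/2 = -11/4, d_1 = (m_2 - m_1)/(6h_1) = 15/16. So g'(3) = -1/4.

-0.2500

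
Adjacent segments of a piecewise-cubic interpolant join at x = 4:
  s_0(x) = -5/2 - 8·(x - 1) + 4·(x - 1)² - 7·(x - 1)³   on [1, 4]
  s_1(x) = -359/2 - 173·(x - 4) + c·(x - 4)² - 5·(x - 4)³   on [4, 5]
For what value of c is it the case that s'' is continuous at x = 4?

s_0''(x) = 8 - 42·(x - 1), so s_0''(4) = -118. On the right, s_1''(4) = 2c, so c = -59.

-59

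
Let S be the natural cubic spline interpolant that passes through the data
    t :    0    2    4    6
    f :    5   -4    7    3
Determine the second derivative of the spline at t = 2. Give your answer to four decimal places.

9.5000

Let m_i = S''(x_i). Step sizes h_i = 2, 2, 2; slopes of the chords Δ_i = (y_(i+1) - y_i)/h_i = -9/2, 11/2, -2.
  2·m_0 + 8·m_1 + 2·m_2 = 6(Δ_1 - Δ_0) = 60
  2·m_1 + 8·m_2 + 2·m_3 = 6(Δ_2 - Δ_1) = -45
Natural end conditions: m_0 = m_3 = 0.
Solving: m_0 = 0, m_1 = 19/2, m_2 = -8, m_3 = 0.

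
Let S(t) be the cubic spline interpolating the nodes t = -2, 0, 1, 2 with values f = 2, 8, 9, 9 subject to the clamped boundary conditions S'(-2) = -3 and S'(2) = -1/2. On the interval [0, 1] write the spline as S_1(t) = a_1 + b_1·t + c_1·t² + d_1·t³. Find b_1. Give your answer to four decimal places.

With σ_i denoting the second derivative at x_i, h_i = 2, 1, 1, and Δ_i = (y_(i+1) − y_i)/h_i = 3, 1, 0:
  2·σ_0 + 6·σ_1 + 1·σ_2 = 6(Δ_1 - Δ_0) = -12
  1·σ_1 + 4·σ_2 + 1·σ_3 = 6(Δ_2 - Δ_1) = -6
Clamped end conditions give two more equations: 2h_0·σ_0 + h_0·σ_1 = 6(Δ_0 - S'(-2)) = 36 and h_2·σ_2 + 2h_2·σ_3 = 6(S'(2) - Δ_2) = -3.
Solving the tridiagonal system: σ_0 = 265/22, σ_1 = -67/11, σ_2 = 5/11, σ_3 = -19/11.
On [0, 1], with S_1(t) = a_1 + b_1·t + c_1·t² + d_1·t³: c_1 = σ_1/2 = -67/22, d_1 = (σ_2 - σ_1)/(6h_1) = 12/11, b_1 = Δ_1 - h_1(2σ_1 + σ_2)/6 = 65/22.

2.9545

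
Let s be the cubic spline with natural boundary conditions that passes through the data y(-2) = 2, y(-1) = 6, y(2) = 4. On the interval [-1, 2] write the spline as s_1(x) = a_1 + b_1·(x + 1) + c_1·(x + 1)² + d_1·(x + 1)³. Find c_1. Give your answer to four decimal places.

-1.7500

Put σ_i = s'' at the i-th knot. Here h = (1, 3) and Δ = (4, -2/3), so the interior equations h_(i-1)·σ_(i-1) + 2(h_(i-1)+h_i)·σ_i + h_i·σ_(i+1) = 6(Δ_i − Δ_(i-1)) read
  1·σ_0 + 8·σ_1 + 3·σ_2 = 6(Δ_1 - Δ_0) = -28
Natural end conditions: σ_0 = σ_2 = 0.
Hence σ_0 = 0, σ_1 = -7/2, σ_2 = 0.
On [-1, 2], with s_1(x) = a_1 + b_1·(x + 1) + c_1·(x + 1)² + d_1·(x + 1)³: c_1 = σ_1/2 = -7/4, d_1 = (σ_2 - σ_1)/(6h_1) = 7/36, b_1 = Δ_1 - h_1(2σ_1 + σ_2)/6 = 17/6.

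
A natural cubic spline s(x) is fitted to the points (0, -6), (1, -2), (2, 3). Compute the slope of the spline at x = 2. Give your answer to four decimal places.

With σ_i denoting the second derivative at x_i, h_i = 1, 1, and Δ_i = (y_(i+1) − y_i)/h_i = 4, 5:
  1·σ_0 + 4·σ_1 + 1·σ_2 = 6(Δ_1 - Δ_0) = 6
Natural end conditions: σ_0 = σ_2 = 0.
Solving: σ_0 = 0, σ_1 = 3/2, σ_2 = 0.
On [1, 2], s'(x) = b_1 + 2c_1·(x - 1) + 3d_1·(x - 1)² with b_1 = Δ_1 - h_1(2σ_1 + σ_2)/6 = 9/2, c_1 = σ_1/2 = 3/4, d_1 = (σ_2 - σ_1)/(6h_1) = -1/4. So s'(2) = 21/4.

5.2500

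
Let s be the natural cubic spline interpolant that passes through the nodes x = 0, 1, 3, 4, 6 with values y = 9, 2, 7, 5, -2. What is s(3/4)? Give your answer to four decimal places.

3.0735

With M_i denoting the second derivative at x_i, h_i = 1, 2, 1, 2, and Δ_i = (y_(i+1) − y_i)/h_i = -7, 5/2, -2, -7/2:
  1·M_0 + 6·M_1 + 2·M_2 = 6(Δ_1 - Δ_0) = 57
  2·M_1 + 6·M_2 + 1·M_3 = 6(Δ_2 - Δ_1) = -27
  1·M_2 + 6·M_3 + 2·M_4 = 6(Δ_3 - Δ_2) = -9
Natural end conditions: M_0 = M_4 = 0.
Solving the tridiagonal system: M_0 = 0, M_1 = 767/62, M_2 = -267/31, M_3 = -2/31, M_4 = 0.
On [0, 1], s(x) = 9 - 3371/372·x + 0·x² + 767/372·x³.
With x = 3/4: s(3/4) = 24391/7936.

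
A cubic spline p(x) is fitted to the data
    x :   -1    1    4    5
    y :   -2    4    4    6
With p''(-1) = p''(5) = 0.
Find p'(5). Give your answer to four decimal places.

2.4085

Let σ_i = p''(x_i). Step sizes h_i = 2, 3, 1; slopes of the chords Δ_i = (y_(i+1) - y_i)/h_i = 3, 0, 2.
  2·σ_0 + 10·σ_1 + 3·σ_2 = 6(Δ_1 - Δ_0) = -18
  3·σ_1 + 8·σ_2 + 1·σ_3 = 6(Δ_2 - Δ_1) = 12
Natural end conditions: σ_0 = σ_3 = 0.
Solving: σ_0 = 0, σ_1 = -180/71, σ_2 = 174/71, σ_3 = 0.
On [4, 5], p'(x) = b_2 + 2c_2·(x - 4) + 3d_2·(x - 4)² with b_2 = Δ_2 - h_2(2σ_2 + σ_3)/6 = 84/71, c_2 = σ_2/2 = 87/71, d_2 = (σ_3 - σ_2)/(6h_2) = -29/71. So p'(5) = 171/71.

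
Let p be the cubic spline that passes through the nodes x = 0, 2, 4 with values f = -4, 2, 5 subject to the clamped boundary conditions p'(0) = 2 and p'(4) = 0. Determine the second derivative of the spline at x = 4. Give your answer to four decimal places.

With M_i denoting the second derivative at x_i, h_i = 2, 2, and Δ_i = (y_(i+1) − y_i)/h_i = 3, 3/2:
  2·M_0 + 8·M_1 + 2·M_2 = 6(Δ_1 - Δ_0) = -9
Clamped end conditions give two more equations: 2h_0·M_0 + h_0·M_1 = 6(Δ_0 - p'(0)) = 6 and h_1·M_1 + 2h_1·M_2 = 6(p'(4) - Δ_1) = -9.
Solving: M_0 = 17/8, M_1 = -5/4, M_2 = -13/8.

-1.6250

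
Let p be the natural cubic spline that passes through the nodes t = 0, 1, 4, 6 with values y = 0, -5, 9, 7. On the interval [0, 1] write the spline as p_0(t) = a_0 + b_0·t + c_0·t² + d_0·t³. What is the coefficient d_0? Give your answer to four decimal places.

1.6009

Put M_i = p'' at the i-th knot. Here h = (1, 3, 2) and Δ = (-5, 14/3, -1), so the interior equations h_(i-1)·M_(i-1) + 2(h_(i-1)+h_i)·M_i + h_i·M_(i+1) = 6(Δ_i − Δ_(i-1)) read
  1·M_0 + 8·M_1 + 3·M_2 = 6(Δ_1 - Δ_0) = 58
  3·M_1 + 10·M_2 + 2·M_3 = 6(Δ_2 - Δ_1) = -34
Natural end conditions: M_0 = M_3 = 0.
Hence M_0 = 0, M_1 = 682/71, M_2 = -446/71, M_3 = 0.
On [0, 1], with p_0(t) = a_0 + b_0·t + c_0·t² + d_0·t³: c_0 = M_0/2 = 0, d_0 = (M_1 - M_0)/(6h_0) = 341/213, b_0 = Δ_0 - h_0(2M_0 + M_1)/6 = -1406/213.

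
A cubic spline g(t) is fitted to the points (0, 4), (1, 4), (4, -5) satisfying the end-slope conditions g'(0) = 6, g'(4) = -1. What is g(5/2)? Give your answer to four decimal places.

With m_i denoting the second derivative at x_i, h_i = 1, 3, and Δ_i = (y_(i+1) − y_i)/h_i = 0, -3:
  1·m_0 + 8·m_1 + 3·m_2 = 6(Δ_1 - Δ_0) = -18
Clamped end conditions give two more equations: 2h_0·m_0 + h_0·m_1 = 6(Δ_0 - g'(0)) = -36 and h_1·m_1 + 2h_1·m_2 = 6(g'(4) - Δ_1) = 12.
Solving: m_0 = -35/2, m_1 = -1, m_2 = 5/2.
On [1, 4], g(t) = 4 - 13/4·(t - 1) - 1/2·(t - 1)² + 7/36·(t - 1)³.
With (t - 1) = 3/2: g(5/2) = -43/32.

-1.3438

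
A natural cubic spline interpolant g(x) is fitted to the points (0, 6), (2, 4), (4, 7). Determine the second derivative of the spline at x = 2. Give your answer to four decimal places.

1.8750

Let M_i = g''(x_i). Step sizes h_i = 2, 2; slopes of the chords Δ_i = (y_(i+1) - y_i)/h_i = -1, 3/2.
  2·M_0 + 8·M_1 + 2·M_2 = 6(Δ_1 - Δ_0) = 15
Natural end conditions: M_0 = M_2 = 0.
Forward elimination and back-substitution give M_0 = 0, M_1 = 15/8, M_2 = 0.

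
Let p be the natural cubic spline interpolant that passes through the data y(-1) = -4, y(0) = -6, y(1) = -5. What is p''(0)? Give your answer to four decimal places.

4.5000

Let σ_i = p''(x_i). Step sizes h_i = 1, 1; slopes of the chords Δ_i = (y_(i+1) - y_i)/h_i = -2, 1.
  1·σ_0 + 4·σ_1 + 1·σ_2 = 6(Δ_1 - Δ_0) = 18
Natural end conditions: σ_0 = σ_2 = 0.
Solving: σ_0 = 0, σ_1 = 9/2, σ_2 = 0.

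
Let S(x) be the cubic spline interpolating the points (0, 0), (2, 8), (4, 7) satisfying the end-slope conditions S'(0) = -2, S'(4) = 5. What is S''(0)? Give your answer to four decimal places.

Let M_i = S''(x_i). Step sizes h_i = 2, 2; slopes of the chords Δ_i = (y_(i+1) - y_i)/h_i = 4, -1/2.
  2·M_0 + 8·M_1 + 2·M_2 = 6(Δ_1 - Δ_0) = -27
Clamped end conditions give two more equations: 2h_0·M_0 + h_0·M_1 = 6(Δ_0 - S'(0)) = 36 and h_1·M_1 + 2h_1·M_2 = 6(S'(4) - Δ_1) = 33.
Forward elimination and back-substitution give M_0 = 113/8, M_1 = -41/4, M_2 = 107/8.

14.1250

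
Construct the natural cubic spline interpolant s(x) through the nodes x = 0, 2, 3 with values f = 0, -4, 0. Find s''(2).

With M_i denoting the second derivative at x_i, h_i = 2, 1, and Δ_i = (y_(i+1) − y_i)/h_i = -2, 4:
  2·M_0 + 6·M_1 + 1·M_2 = 6(Δ_1 - Δ_0) = 36
Natural end conditions: M_0 = M_2 = 0.
Solving the tridiagonal system: M_0 = 0, M_1 = 6, M_2 = 0.

6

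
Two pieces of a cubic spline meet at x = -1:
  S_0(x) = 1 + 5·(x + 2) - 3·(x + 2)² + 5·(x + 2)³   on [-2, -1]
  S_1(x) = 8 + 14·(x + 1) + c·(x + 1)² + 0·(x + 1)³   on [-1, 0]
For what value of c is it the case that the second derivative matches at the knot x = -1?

S_0''(x) = -6 + 30·(x + 2), so S_0''(-1) = 24. On the right, S_1''(-1) = 2c, so c = 12.

12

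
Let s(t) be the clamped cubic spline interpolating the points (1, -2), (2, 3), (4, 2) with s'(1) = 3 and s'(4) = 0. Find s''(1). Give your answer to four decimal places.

10.5000

Write σ_i for s''(x_i). With h_i = 1, 2 and divided differences Δ_i = 5, -1/2, the continuity of s' gives the tridiagonal system
  1·σ_0 + 6·σ_1 + 2·σ_2 = 6(Δ_1 - Δ_0) = -33
Clamped end conditions give two more equations: 2h_0·σ_0 + h_0·σ_1 = 6(Δ_0 - s'(1)) = 12 and h_1·σ_1 + 2h_1·σ_2 = 6(s'(4) - Δ_1) = 3.
Solving the tridiagonal system: σ_0 = 21/2, σ_1 = -9, σ_2 = 21/4.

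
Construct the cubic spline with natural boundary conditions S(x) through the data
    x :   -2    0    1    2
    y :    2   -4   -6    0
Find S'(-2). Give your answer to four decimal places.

Put M_i = S'' at the i-th knot. Here h = (2, 1, 1) and Δ = (-3, -2, 6), so the interior equations h_(i-1)·M_(i-1) + 2(h_(i-1)+h_i)·M_i + h_i·M_(i+1) = 6(Δ_i − Δ_(i-1)) read
  2·M_0 + 6·M_1 + 1·M_2 = 6(Δ_1 - Δ_0) = 6
  1·M_1 + 4·M_2 + 1·M_3 = 6(Δ_2 - Δ_1) = 48
Natural end conditions: M_0 = M_3 = 0.
Solving the tridiagonal system: M_0 = 0, M_1 = -24/23, M_2 = 282/23, M_3 = 0.
On [-2, 0], S'(x) = b_0 + 2c_0·(x + 2) + 3d_0·(x + 2)² with b_0 = Δ_0 - h_0(2M_0 + M_1)/6 = -61/23, c_0 = M_0/2 = 0, d_0 = (M_1 - M_0)/(6h_0) = -2/23. So S'(-2) = -61/23.

-2.6522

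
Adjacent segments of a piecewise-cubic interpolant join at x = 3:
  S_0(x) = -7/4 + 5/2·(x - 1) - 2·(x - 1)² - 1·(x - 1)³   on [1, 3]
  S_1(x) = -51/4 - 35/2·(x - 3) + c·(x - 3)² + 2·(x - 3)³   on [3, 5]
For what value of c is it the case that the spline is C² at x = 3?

S_0''(x) = -4 - 6·(x - 1), so S_0''(3) = -16. On the right, S_1''(3) = 2c, so c = -8.

-8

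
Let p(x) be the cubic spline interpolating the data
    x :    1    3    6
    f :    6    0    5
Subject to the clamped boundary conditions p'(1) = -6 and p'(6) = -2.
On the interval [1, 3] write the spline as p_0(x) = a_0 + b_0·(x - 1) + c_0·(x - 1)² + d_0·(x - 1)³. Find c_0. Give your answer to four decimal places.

Let σ_i = p''(x_i). Step sizes h_i = 2, 3; slopes of the chords Δ_i = (y_(i+1) - y_i)/h_i = -3, 5/3.
  2·σ_0 + 10·σ_1 + 3·σ_2 = 6(Δ_1 - Δ_0) = 28
Clamped end conditions give two more equations: 2h_0·σ_0 + h_0·σ_1 = 6(Δ_0 - p'(1)) = 18 and h_1·σ_1 + 2h_1·σ_2 = 6(p'(6) - Δ_1) = -22.
Forward elimination and back-substitution give σ_0 = 5/2, σ_1 = 4, σ_2 = -17/3.
On [1, 3], with p_0(x) = a_0 + b_0·(x - 1) + c_0·(x - 1)² + d_0·(x - 1)³: c_0 = σ_0/2 = 5/4, d_0 = (σ_1 - σ_0)/(6h_0) = 1/8, b_0 = Δ_0 - h_0(2σ_0 + σ_1)/6 = -6.

1.2500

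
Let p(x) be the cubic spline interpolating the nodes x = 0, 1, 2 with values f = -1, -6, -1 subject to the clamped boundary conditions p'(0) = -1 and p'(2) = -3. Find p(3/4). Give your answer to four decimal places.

-5.4063

With M_i denoting the second derivative at x_i, h_i = 1, 1, and Δ_i = (y_(i+1) − y_i)/h_i = -5, 5:
  1·M_0 + 4·M_1 + 1·M_2 = 6(Δ_1 - Δ_0) = 60
Clamped end conditions give two more equations: 2h_0·M_0 + h_0·M_1 = 6(Δ_0 - p'(0)) = -24 and h_1·M_1 + 2h_1·M_2 = 6(p'(2) - Δ_1) = -48.
Solving the tridiagonal system: M_0 = -28, M_1 = 32, M_2 = -40.
On [0, 1], p(x) = -1 - 1·x - 14·x² + 10·x³.
With x = 3/4: p(3/4) = -173/32.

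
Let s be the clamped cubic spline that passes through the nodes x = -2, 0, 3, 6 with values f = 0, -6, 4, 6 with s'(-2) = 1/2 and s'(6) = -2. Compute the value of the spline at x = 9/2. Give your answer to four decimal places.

Write M_i for s''(x_i). With h_i = 2, 3, 3 and divided differences Δ_i = -3, 10/3, 2/3, the continuity of s' gives the tridiagonal system
  2·M_0 + 10·M_1 + 3·M_2 = 6(Δ_1 - Δ_0) = 38
  3·M_1 + 12·M_2 + 3·M_3 = 6(Δ_2 - Δ_1) = -16
Clamped end conditions give two more equations: 2h_0·M_0 + h_0·M_1 = 6(Δ_0 - s'(-2)) = -21 and h_2·M_2 + 2h_2·M_3 = 6(s'(6) - Δ_2) = -16.
Hence M_0 = -159/19, M_1 = 237/38, M_2 = -145/57, M_3 = -53/38.
On [3, 6], s(x) = 4 + 297/76·(x - 3) - 145/114·(x - 3)² + 131/2052·(x - 3)³.
With (x - 3) = 3/2: s(9/2) = 4387/608.

7.2155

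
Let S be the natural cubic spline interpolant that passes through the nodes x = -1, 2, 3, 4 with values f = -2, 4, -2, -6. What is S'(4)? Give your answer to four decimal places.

-3.2258

Write M_i for S''(x_i). With h_i = 3, 1, 1 and divided differences Δ_i = 2, -6, -4, the continuity of S' gives the tridiagonal system
  3·M_0 + 8·M_1 + 1·M_2 = 6(Δ_1 - Δ_0) = -48
  1·M_1 + 4·M_2 + 1·M_3 = 6(Δ_2 - Δ_1) = 12
Natural end conditions: M_0 = M_3 = 0.
Solving the tridiagonal system: M_0 = 0, M_1 = -204/31, M_2 = 144/31, M_3 = 0.
On [3, 4], S'(x) = b_2 + 2c_2·(x - 3) + 3d_2·(x - 3)² with b_2 = Δ_2 - h_2(2M_2 + M_3)/6 = -172/31, c_2 = M_2/2 = 72/31, d_2 = (M_3 - M_2)/(6h_2) = -24/31. So S'(4) = -100/31.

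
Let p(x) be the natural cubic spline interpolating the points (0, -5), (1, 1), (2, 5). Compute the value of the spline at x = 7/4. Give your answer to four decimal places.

4.1172

Write M_i for p''(x_i). With h_i = 1, 1 and divided differences Δ_i = 6, 4, the continuity of p' gives the tridiagonal system
  1·M_0 + 4·M_1 + 1·M_2 = 6(Δ_1 - Δ_0) = -12
Natural end conditions: M_0 = M_2 = 0.
Hence M_0 = 0, M_1 = -3, M_2 = 0.
On [1, 2], p(x) = 1 + 5·(x - 1) - 3/2·(x - 1)² + 1/2·(x - 1)³.
With (x - 1) = 3/4: p(7/4) = 527/128.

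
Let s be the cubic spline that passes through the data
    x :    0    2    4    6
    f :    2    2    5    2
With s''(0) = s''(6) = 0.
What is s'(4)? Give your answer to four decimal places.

Let M_i = s''(x_i). Step sizes h_i = 2, 2, 2; slopes of the chords Δ_i = (y_(i+1) - y_i)/h_i = 0, 3/2, -3/2.
  2·M_0 + 8·M_1 + 2·M_2 = 6(Δ_1 - Δ_0) = 9
  2·M_1 + 8·M_2 + 2·M_3 = 6(Δ_2 - Δ_1) = -18
Natural end conditions: M_0 = M_3 = 0.
Forward elimination and back-substitution give M_0 = 0, M_1 = 9/5, M_2 = -27/10, M_3 = 0.
On [4, 6], s'(x) = b_2 + 2c_2·(x - 4) + 3d_2·(x - 4)² with b_2 = Δ_2 - h_2(2M_2 + M_3)/6 = 3/10, c_2 = M_2/2 = -27/20, d_2 = (M_3 - M_2)/(6h_2) = 9/40. So s'(4) = 3/10.

0.3000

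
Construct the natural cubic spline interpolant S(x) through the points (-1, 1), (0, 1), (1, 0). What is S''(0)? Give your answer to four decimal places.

-1.5000

Let M_i = S''(x_i). Step sizes h_i = 1, 1; slopes of the chords Δ_i = (y_(i+1) - y_i)/h_i = 0, -1.
  1·M_0 + 4·M_1 + 1·M_2 = 6(Δ_1 - Δ_0) = -6
Natural end conditions: M_0 = M_2 = 0.
Forward elimination and back-substitution give M_0 = 0, M_1 = -3/2, M_2 = 0.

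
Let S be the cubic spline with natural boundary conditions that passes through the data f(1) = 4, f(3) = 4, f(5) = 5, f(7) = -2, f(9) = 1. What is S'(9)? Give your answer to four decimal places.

3.1339

Put M_i = S'' at the i-th knot. Here h = (2, 2, 2, 2) and Δ = (0, 1/2, -7/2, 3/2), so the interior equations h_(i-1)·M_(i-1) + 2(h_(i-1)+h_i)·M_i + h_i·M_(i+1) = 6(Δ_i − Δ_(i-1)) read
  2·M_0 + 8·M_1 + 2·M_2 = 6(Δ_1 - Δ_0) = 3
  2·M_1 + 8·M_2 + 2·M_3 = 6(Δ_2 - Δ_1) = -24
  2·M_2 + 8·M_3 + 2·M_4 = 6(Δ_3 - Δ_2) = 30
Natural end conditions: M_0 = M_4 = 0.
Hence M_0 = 0, M_1 = 171/112, M_2 = -129/28, M_3 = 549/112, M_4 = 0.
On [7, 9], S'(t) = b_3 + 2c_3·(t - 7) + 3d_3·(t - 7)² with b_3 = Δ_3 - h_3(2M_3 + M_4)/6 = -99/56, c_3 = M_3/2 = 549/224, d_3 = (M_4 - M_3)/(6h_3) = -183/448. So S'(9) = 351/112.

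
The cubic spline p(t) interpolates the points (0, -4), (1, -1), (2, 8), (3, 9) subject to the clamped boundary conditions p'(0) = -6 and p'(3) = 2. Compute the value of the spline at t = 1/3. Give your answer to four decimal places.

With M_i denoting the second derivative at x_i, h_i = 1, 1, 1, and Δ_i = (y_(i+1) − y_i)/h_i = 3, 9, 1:
  1·M_0 + 4·M_1 + 1·M_2 = 6(Δ_1 - Δ_0) = 36
  1·M_1 + 4·M_2 + 1·M_3 = 6(Δ_2 - Δ_1) = -48
Clamped end conditions give two more equations: 2h_0·M_0 + h_0·M_1 = 6(Δ_0 - p'(0)) = 54 and h_2·M_2 + 2h_2·M_3 = 6(p'(3) - Δ_2) = 6.
Solving: M_0 = 70/3, M_1 = 22/3, M_2 = -50/3, M_3 = 34/3.
On [0, 1], p(t) = -4 - 6·t + 35/3·t² - 8/3·t³.
With t = 1/3: p(1/3) = -389/81.

-4.8025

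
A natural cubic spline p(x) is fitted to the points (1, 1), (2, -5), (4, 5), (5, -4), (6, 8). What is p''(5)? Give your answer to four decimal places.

38.2623

Let m_i = p''(x_i). Step sizes h_i = 1, 2, 1, 1; slopes of the chords Δ_i = (y_(i+1) - y_i)/h_i = -6, 5, -9, 12.
  1·m_0 + 6·m_1 + 2·m_2 = 6(Δ_1 - Δ_0) = 66
  2·m_1 + 6·m_2 + 1·m_3 = 6(Δ_2 - Δ_1) = -84
  1·m_2 + 4·m_3 + 1·m_4 = 6(Δ_3 - Δ_2) = 126
Natural end conditions: m_0 = m_4 = 0.
Forward elimination and back-substitution give m_0 = 0, m_1 = 1221/61, m_2 = -1650/61, m_3 = 2334/61, m_4 = 0.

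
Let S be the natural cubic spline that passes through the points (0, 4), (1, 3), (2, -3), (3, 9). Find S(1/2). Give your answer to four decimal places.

With M_i denoting the second derivative at x_i, h_i = 1, 1, 1, and Δ_i = (y_(i+1) − y_i)/h_i = -1, -6, 12:
  1·M_0 + 4·M_1 + 1·M_2 = 6(Δ_1 - Δ_0) = -30
  1·M_1 + 4·M_2 + 1·M_3 = 6(Δ_2 - Δ_1) = 108
Natural end conditions: M_0 = M_3 = 0.
Hence M_0 = 0, M_1 = -76/5, M_2 = 154/5, M_3 = 0.
On [0, 1], S(t) = 4 + 23/15·t + 0·t² - 38/15·t³.
With t = 1/2: S(1/2) = 89/20.

4.4500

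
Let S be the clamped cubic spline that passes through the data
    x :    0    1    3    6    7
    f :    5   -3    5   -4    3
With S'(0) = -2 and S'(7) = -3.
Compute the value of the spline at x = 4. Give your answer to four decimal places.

Put m_i = S'' at the i-th knot. Here h = (1, 2, 3, 1) and Δ = (-8, 4, -3, 7), so the interior equations h_(i-1)·m_(i-1) + 2(h_(i-1)+h_i)·m_i + h_i·m_(i+1) = 6(Δ_i − Δ_(i-1)) read
  1·m_0 + 6·m_1 + 2·m_2 = 6(Δ_1 - Δ_0) = 72
  2·m_1 + 10·m_2 + 3·m_3 = 6(Δ_2 - Δ_1) = -42
  3·m_2 + 8·m_3 + 1·m_4 = 6(Δ_3 - Δ_2) = 60
Clamped end conditions give two more equations: 2h_0·m_0 + h_0·m_1 = 6(Δ_0 - S'(0)) = -36 and h_3·m_3 + 2h_3·m_4 = 6(S'(7) - Δ_3) = -60.
Solving the tridiagonal system: m_0 = -1061/37, m_1 = 790/37, m_2 = -1015/74, m_3 = 647/37, m_4 = -2867/74.
On [3, 6], S(x) = 5 + 73/37·(x - 3) - 1015/148·(x - 3)² + 2309/1332·(x - 3)³.
With (x - 3) = 1: S(4) = 1231/666.

1.8483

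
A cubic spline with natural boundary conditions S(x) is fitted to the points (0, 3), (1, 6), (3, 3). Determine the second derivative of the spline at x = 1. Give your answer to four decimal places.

Write σ_i for S''(x_i). With h_i = 1, 2 and divided differences Δ_i = 3, -3/2, the continuity of S' gives the tridiagonal system
  1·σ_0 + 6·σ_1 + 2·σ_2 = 6(Δ_1 - Δ_0) = -27
Natural end conditions: σ_0 = σ_2 = 0.
Forward elimination and back-substitution give σ_0 = 0, σ_1 = -9/2, σ_2 = 0.

-4.5000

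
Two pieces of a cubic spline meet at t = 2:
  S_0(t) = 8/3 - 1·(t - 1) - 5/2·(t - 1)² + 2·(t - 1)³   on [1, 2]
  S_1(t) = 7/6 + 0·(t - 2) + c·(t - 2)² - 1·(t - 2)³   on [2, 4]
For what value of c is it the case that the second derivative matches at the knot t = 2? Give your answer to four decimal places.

3.5000

S_0''(t) = -5 + 12·(t - 1), so S_0''(2) = 7. On the right, S_1''(2) = 2c, so c = 7/2.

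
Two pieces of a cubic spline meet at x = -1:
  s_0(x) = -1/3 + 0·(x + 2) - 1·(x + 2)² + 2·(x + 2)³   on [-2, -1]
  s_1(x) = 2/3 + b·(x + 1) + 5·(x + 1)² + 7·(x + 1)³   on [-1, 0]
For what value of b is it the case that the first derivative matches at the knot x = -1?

4

s_0'(x) = 0 - 2·(x + 2) + 6·(x + 2)², so s_0'(-1) = 4. On the right, s_1'(-1) = b, so b = 4.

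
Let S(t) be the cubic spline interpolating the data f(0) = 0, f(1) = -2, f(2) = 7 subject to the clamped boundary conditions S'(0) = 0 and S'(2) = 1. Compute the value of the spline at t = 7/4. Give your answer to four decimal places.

5.6875

Write σ_i for S''(x_i). With h_i = 1, 1 and divided differences Δ_i = -2, 9, the continuity of S' gives the tridiagonal system
  1·σ_0 + 4·σ_1 + 1·σ_2 = 6(Δ_1 - Δ_0) = 66
Clamped end conditions give two more equations: 2h_0·σ_0 + h_0·σ_1 = 6(Δ_0 - S'(0)) = -12 and h_1·σ_1 + 2h_1·σ_2 = 6(S'(2) - Δ_1) = -48.
Forward elimination and back-substitution give σ_0 = -22, σ_1 = 32, σ_2 = -40.
On [1, 2], S(t) = -2 + 5·(t - 1) + 16·(t - 1)² - 12·(t - 1)³.
With (t - 1) = 3/4: S(7/4) = 91/16.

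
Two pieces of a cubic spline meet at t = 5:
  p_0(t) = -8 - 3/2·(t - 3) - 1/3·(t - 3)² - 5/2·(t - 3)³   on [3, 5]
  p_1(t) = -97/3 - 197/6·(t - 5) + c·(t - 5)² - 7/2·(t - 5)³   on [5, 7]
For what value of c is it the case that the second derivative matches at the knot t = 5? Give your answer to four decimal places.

p_0''(t) = -2/3 - 15·(t - 3), so p_0''(5) = -92/3. On the right, p_1''(5) = 2c, so c = -46/3.

-15.3333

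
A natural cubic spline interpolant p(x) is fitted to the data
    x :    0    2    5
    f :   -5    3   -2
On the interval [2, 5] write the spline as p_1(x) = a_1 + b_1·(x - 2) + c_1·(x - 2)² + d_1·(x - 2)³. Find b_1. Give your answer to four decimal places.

1.7333

Let σ_i = p''(x_i). Step sizes h_i = 2, 3; slopes of the chords Δ_i = (y_(i+1) - y_i)/h_i = 4, -5/3.
  2·σ_0 + 10·σ_1 + 3·σ_2 = 6(Δ_1 - Δ_0) = -34
Natural end conditions: σ_0 = σ_2 = 0.
Solving the tridiagonal system: σ_0 = 0, σ_1 = -17/5, σ_2 = 0.
On [2, 5], with p_1(x) = a_1 + b_1·(x - 2) + c_1·(x - 2)² + d_1·(x - 2)³: c_1 = σ_1/2 = -17/10, d_1 = (σ_2 - σ_1)/(6h_1) = 17/90, b_1 = Δ_1 - h_1(2σ_1 + σ_2)/6 = 26/15.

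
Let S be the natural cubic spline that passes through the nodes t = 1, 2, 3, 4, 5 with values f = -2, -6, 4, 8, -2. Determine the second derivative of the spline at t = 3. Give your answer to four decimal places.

Let σ_i = S''(x_i). Step sizes h_i = 1, 1, 1, 1; slopes of the chords Δ_i = (y_(i+1) - y_i)/h_i = -4, 10, 4, -10.
  1·σ_0 + 4·σ_1 + 1·σ_2 = 6(Δ_1 - Δ_0) = 84
  1·σ_1 + 4·σ_2 + 1·σ_3 = 6(Δ_2 - Δ_1) = -36
  1·σ_2 + 4·σ_3 + 1·σ_4 = 6(Δ_3 - Δ_2) = -84
Natural end conditions: σ_0 = σ_4 = 0.
Hence σ_0 = 0, σ_1 = 165/7, σ_2 = -72/7, σ_3 = -129/7, σ_4 = 0.

-10.2857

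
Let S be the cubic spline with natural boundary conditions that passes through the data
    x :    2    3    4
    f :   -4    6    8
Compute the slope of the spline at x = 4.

0

Let M_i = S''(x_i). Step sizes h_i = 1, 1; slopes of the chords Δ_i = (y_(i+1) - y_i)/h_i = 10, 2.
  1·M_0 + 4·M_1 + 1·M_2 = 6(Δ_1 - Δ_0) = -48
Natural end conditions: M_0 = M_2 = 0.
Solving: M_0 = 0, M_1 = -12, M_2 = 0.
On [3, 4], S'(x) = b_1 + 2c_1·(x - 3) + 3d_1·(x - 3)² with b_1 = Δ_1 - h_1(2M_1 + M_2)/6 = 6, c_1 = M_1/2 = -6, d_1 = (M_2 - M_1)/(6h_1) = 2. So S'(4) = 0.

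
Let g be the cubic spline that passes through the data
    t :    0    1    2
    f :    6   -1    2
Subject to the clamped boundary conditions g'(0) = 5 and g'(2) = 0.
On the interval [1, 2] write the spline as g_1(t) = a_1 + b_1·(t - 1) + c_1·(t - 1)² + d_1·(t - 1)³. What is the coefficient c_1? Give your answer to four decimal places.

With M_i denoting the second derivative at x_i, h_i = 1, 1, and Δ_i = (y_(i+1) − y_i)/h_i = -7, 3:
  1·M_0 + 4·M_1 + 1·M_2 = 6(Δ_1 - Δ_0) = 60
Clamped end conditions give two more equations: 2h_0·M_0 + h_0·M_1 = 6(Δ_0 - g'(0)) = -72 and h_1·M_1 + 2h_1·M_2 = 6(g'(2) - Δ_1) = -18.
Forward elimination and back-substitution give M_0 = -107/2, M_1 = 35, M_2 = -53/2.
On [1, 2], with g_1(t) = a_1 + b_1·(t - 1) + c_1·(t - 1)² + d_1·(t - 1)³: c_1 = M_1/2 = 35/2, d_1 = (M_2 - M_1)/(6h_1) = -41/4, b_1 = Δ_1 - h_1(2M_1 + M_2)/6 = -17/4.

17.5000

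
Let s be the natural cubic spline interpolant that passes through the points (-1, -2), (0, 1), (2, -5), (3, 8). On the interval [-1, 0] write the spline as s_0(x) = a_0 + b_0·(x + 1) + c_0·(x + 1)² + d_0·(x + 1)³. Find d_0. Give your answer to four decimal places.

Let M_i = s''(x_i). Step sizes h_i = 1, 2, 1; slopes of the chords Δ_i = (y_(i+1) - y_i)/h_i = 3, -3, 13.
  1·M_0 + 6·M_1 + 2·M_2 = 6(Δ_1 - Δ_0) = -36
  2·M_1 + 6·M_2 + 1·M_3 = 6(Δ_2 - Δ_1) = 96
Natural end conditions: M_0 = M_3 = 0.
Solving: M_0 = 0, M_1 = -51/4, M_2 = 81/4, M_3 = 0.
On [-1, 0], with s_0(x) = a_0 + b_0·(x + 1) + c_0·(x + 1)² + d_0·(x + 1)³: c_0 = M_0/2 = 0, d_0 = (M_1 - M_0)/(6h_0) = -17/8, b_0 = Δ_0 - h_0(2M_0 + M_1)/6 = 41/8.

-2.1250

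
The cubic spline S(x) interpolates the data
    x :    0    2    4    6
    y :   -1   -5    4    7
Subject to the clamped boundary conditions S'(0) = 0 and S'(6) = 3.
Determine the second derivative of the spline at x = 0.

-7

Write M_i for S''(x_i). With h_i = 2, 2, 2 and divided differences Δ_i = -2, 9/2, 3/2, the continuity of S' gives the tridiagonal system
  2·M_0 + 8·M_1 + 2·M_2 = 6(Δ_1 - Δ_0) = 39
  2·M_1 + 8·M_2 + 2·M_3 = 6(Δ_2 - Δ_1) = -18
Clamped end conditions give two more equations: 2h_0·M_0 + h_0·M_1 = 6(Δ_0 - S'(0)) = -12 and h_2·M_2 + 2h_2·M_3 = 6(S'(6) - Δ_2) = 9.
Solving: M_0 = -7, M_1 = 8, M_2 = -11/2, M_3 = 5.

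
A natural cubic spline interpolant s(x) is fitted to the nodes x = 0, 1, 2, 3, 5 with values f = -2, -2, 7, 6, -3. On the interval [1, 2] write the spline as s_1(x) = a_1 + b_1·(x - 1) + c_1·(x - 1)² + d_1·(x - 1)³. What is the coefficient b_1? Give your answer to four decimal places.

6.1279

With M_i denoting the second derivative at x_i, h_i = 1, 1, 1, 2, and Δ_i = (y_(i+1) − y_i)/h_i = 0, 9, -1, -9/2:
  1·M_0 + 4·M_1 + 1·M_2 = 6(Δ_1 - Δ_0) = 54
  1·M_1 + 4·M_2 + 1·M_3 = 6(Δ_2 - Δ_1) = -60
  1·M_2 + 6·M_3 + 2·M_4 = 6(Δ_3 - Δ_2) = -21
Natural end conditions: M_0 = M_4 = 0.
Solving the tridiagonal system: M_0 = 0, M_1 = 1581/86, M_2 = -840/43, M_3 = -21/86, M_4 = 0.
On [1, 2], with s_1(x) = a_1 + b_1·(x - 1) + c_1·(x - 1)² + d_1·(x - 1)³: c_1 = M_1/2 = 1581/172, d_1 = (M_2 - M_1)/(6h_1) = -1087/172, b_1 = Δ_1 - h_1(2M_1 + M_2)/6 = 527/86.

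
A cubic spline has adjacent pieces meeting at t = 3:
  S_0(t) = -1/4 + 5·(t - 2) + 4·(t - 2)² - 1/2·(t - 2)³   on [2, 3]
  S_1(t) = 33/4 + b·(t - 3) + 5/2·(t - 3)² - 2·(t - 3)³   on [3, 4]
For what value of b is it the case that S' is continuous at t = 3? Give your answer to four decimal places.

S_0'(t) = 5 + 8·(t - 2) - 3/2·(t - 2)², so S_0'(3) = 23/2. On the right, S_1'(3) = b, so b = 23/2.

11.5000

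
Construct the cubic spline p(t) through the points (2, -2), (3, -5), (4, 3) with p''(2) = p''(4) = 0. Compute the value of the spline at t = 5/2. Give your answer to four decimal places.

Write m_i for p''(x_i). With h_i = 1, 1 and divided differences Δ_i = -3, 8, the continuity of p' gives the tridiagonal system
  1·m_0 + 4·m_1 + 1·m_2 = 6(Δ_1 - Δ_0) = 66
Natural end conditions: m_0 = m_2 = 0.
Solving: m_0 = 0, m_1 = 33/2, m_2 = 0.
On [2, 3], p(t) = -2 - 23/4·(t - 2) + 0·(t - 2)² + 11/4·(t - 2)³.
With (t - 2) = 1/2: p(5/2) = -145/32.

-4.5313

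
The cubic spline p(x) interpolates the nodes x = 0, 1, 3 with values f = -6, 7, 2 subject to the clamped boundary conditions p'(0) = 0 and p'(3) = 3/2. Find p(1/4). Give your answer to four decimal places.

Let m_i = p''(x_i). Step sizes h_i = 1, 2; slopes of the chords Δ_i = (y_(i+1) - y_i)/h_i = 13, -5/2.
  1·m_0 + 6·m_1 + 2·m_2 = 6(Δ_1 - Δ_0) = -93
Clamped end conditions give two more equations: 2h_0·m_0 + h_0·m_1 = 6(Δ_0 - p'(0)) = 78 and h_1·m_1 + 2h_1·m_2 = 6(p'(3) - Δ_1) = 24.
Solving: m_0 = 55, m_1 = -32, m_2 = 22.
On [0, 1], p(x) = -6 + 0·x + 55/2·x² - 29/2·x³.
With x = 1/4: p(1/4) = -577/128.

-4.5078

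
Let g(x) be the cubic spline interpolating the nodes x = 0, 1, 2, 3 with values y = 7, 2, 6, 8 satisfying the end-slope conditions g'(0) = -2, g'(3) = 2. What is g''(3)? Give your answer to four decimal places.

4.6667

Let M_i = g''(x_i). Step sizes h_i = 1, 1, 1; slopes of the chords Δ_i = (y_(i+1) - y_i)/h_i = -5, 4, 2.
  1·M_0 + 4·M_1 + 1·M_2 = 6(Δ_1 - Δ_0) = 54
  1·M_1 + 4·M_2 + 1·M_3 = 6(Δ_2 - Δ_1) = -12
Clamped end conditions give two more equations: 2h_0·M_0 + h_0·M_1 = 6(Δ_0 - g'(0)) = -18 and h_2·M_2 + 2h_2·M_3 = 6(g'(3) - Δ_2) = 0.
Forward elimination and back-substitution give M_0 = -58/3, M_1 = 62/3, M_2 = -28/3, M_3 = 14/3.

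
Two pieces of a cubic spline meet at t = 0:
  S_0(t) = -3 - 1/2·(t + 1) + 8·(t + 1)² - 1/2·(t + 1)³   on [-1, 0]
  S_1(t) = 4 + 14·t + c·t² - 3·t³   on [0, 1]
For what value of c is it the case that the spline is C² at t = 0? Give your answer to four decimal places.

S_0''(t) = 16 - 3·(t + 1), so S_0''(0) = 13. On the right, S_1''(0) = 2c, so c = 13/2.

6.5000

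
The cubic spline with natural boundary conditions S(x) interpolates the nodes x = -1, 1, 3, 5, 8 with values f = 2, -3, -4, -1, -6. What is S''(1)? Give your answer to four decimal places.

Write m_i for S''(x_i). With h_i = 2, 2, 2, 3 and divided differences Δ_i = -5/2, -1/2, 3/2, -5/3, the continuity of S' gives the tridiagonal system
  2·m_0 + 8·m_1 + 2·m_2 = 6(Δ_1 - Δ_0) = 12
  2·m_1 + 8·m_2 + 2·m_3 = 6(Δ_2 - Δ_1) = 12
  2·m_2 + 10·m_3 + 3·m_4 = 6(Δ_3 - Δ_2) = -19
Natural end conditions: m_0 = m_4 = 0.
Solving the tridiagonal system: m_0 = 0, m_1 = 149/142, m_2 = 128/71, m_3 = -321/142, m_4 = 0.

1.0493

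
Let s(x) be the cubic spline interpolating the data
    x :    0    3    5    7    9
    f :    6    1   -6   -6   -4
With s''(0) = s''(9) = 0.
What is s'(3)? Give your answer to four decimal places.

-3.3779

Write M_i for s''(x_i). With h_i = 3, 2, 2, 2 and divided differences Δ_i = -5/3, -7/2, 0, 1, the continuity of s' gives the tridiagonal system
  3·M_0 + 10·M_1 + 2·M_2 = 6(Δ_1 - Δ_0) = -11
  2·M_1 + 8·M_2 + 2·M_3 = 6(Δ_2 - Δ_1) = 21
  2·M_2 + 8·M_3 + 2·M_4 = 6(Δ_3 - Δ_2) = 6
Natural end conditions: M_0 = M_4 = 0.
Forward elimination and back-substitution give M_0 = 0, M_1 = -243/142, M_2 = 217/71, M_3 = -1/71, M_4 = 0.
On [3, 5], s'(x) = b_1 + 2c_1·(x - 3) + 3d_1·(x - 3)² with b_1 = Δ_1 - h_1(2M_1 + M_2)/6 = -1439/426, c_1 = M_1/2 = -243/284, d_1 = (M_2 - M_1)/(6h_1) = 677/1704. So s'(3) = -1439/426.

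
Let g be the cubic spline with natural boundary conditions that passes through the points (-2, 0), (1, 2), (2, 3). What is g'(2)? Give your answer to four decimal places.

1.0417

Put σ_i = g'' at the i-th knot. Here h = (3, 1) and Δ = (2/3, 1), so the interior equations h_(i-1)·σ_(i-1) + 2(h_(i-1)+h_i)·σ_i + h_i·σ_(i+1) = 6(Δ_i − Δ_(i-1)) read
  3·σ_0 + 8·σ_1 + 1·σ_2 = 6(Δ_1 - Δ_0) = 2
Natural end conditions: σ_0 = σ_2 = 0.
Hence σ_0 = 0, σ_1 = 1/4, σ_2 = 0.
On [1, 2], g'(t) = b_1 + 2c_1·(t - 1) + 3d_1·(t - 1)² with b_1 = Δ_1 - h_1(2σ_1 + σ_2)/6 = 11/12, c_1 = σ_1/2 = 1/8, d_1 = (σ_2 - σ_1)/(6h_1) = -1/24. So g'(2) = 25/24.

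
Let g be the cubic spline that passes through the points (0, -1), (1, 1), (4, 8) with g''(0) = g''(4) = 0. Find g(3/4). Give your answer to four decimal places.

0.4863

Write M_i for g''(x_i). With h_i = 1, 3 and divided differences Δ_i = 2, 7/3, the continuity of g' gives the tridiagonal system
  1·M_0 + 8·M_1 + 3·M_2 = 6(Δ_1 - Δ_0) = 2
Natural end conditions: M_0 = M_2 = 0.
Solving: M_0 = 0, M_1 = 1/4, M_2 = 0.
On [0, 1], g(x) = -1 + 47/24·x + 0·x² + 1/24·x³.
With x = 3/4: g(3/4) = 249/512.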